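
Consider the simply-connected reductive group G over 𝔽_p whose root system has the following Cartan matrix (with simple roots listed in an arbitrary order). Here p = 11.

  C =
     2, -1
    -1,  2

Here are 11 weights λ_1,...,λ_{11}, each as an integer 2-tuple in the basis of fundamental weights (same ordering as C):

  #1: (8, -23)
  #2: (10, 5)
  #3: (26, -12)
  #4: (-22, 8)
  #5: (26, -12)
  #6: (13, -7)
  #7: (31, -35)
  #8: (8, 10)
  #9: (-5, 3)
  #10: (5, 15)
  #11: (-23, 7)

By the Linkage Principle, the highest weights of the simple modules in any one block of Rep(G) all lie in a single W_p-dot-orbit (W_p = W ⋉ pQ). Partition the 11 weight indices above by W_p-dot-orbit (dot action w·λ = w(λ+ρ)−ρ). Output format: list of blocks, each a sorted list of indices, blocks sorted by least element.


A_2 Cartan matrix, 2 simple roots permuted; ρ=(1,1).

λ_j+ρ reflected into Ā_11 (⟨·,θ^∨⟩≤11); 2-tuples as given:

    1: (0, 2)
    2: (5, 0)
    3: (5, 0)
    4: (1, 1)
    5: (5, 0)
    6: (5, 3)
    7: (1, 1)
    8: (0, 2)
    9: (4, 0)
    10: (5, 0)
    11: (3, 0)

Linkage partition of the 11 weights (6 classes, p=11):

[[1, 8], [2, 3, 5, 10], [4, 7], [6], [9], [11]]


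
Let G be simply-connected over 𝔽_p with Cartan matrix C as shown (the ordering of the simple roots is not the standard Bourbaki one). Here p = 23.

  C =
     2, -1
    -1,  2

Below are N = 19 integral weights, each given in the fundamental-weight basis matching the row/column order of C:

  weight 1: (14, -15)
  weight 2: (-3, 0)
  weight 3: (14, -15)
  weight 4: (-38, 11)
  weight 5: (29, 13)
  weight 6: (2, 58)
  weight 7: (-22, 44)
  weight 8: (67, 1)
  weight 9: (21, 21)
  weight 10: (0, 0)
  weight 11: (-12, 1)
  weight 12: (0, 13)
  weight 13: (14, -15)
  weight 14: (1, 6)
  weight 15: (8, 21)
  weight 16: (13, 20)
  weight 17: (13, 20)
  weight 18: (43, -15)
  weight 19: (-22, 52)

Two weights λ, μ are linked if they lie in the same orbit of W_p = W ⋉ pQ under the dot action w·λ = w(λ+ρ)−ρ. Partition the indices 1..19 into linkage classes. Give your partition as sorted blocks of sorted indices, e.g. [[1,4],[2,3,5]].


Cartan matrix: type A_2 (|W|=6); un-permuting the 2 rows.

Each λ_j+ρ reduced to Ā_23; 2-tuples below use C's row order:

  [1] (1, 14) · [2] (1, 1) · [3] (1, 14) · [4] (2, 9) · [5] (2, 7) · [6] (7, 3) · [7] (1, 1) · [8] (1, 1) · [9] (1, 1) · [10] (1, 1) · [11] (2, 9) · [12] (1, 14) · [13] (1, 14) · [14] (2, 7) · [15] (1, 14) · [16] (2, 9) · [17] (2, 9) · [18] (2, 7) · [19] (2, 7)

Linkage partition of the 19 weights (5 classes, p=23):

[[1, 3, 12, 13, 15], [2, 7, 8, 9, 10], [4, 11, 16, 17], [5, 14, 18, 19], [6]]


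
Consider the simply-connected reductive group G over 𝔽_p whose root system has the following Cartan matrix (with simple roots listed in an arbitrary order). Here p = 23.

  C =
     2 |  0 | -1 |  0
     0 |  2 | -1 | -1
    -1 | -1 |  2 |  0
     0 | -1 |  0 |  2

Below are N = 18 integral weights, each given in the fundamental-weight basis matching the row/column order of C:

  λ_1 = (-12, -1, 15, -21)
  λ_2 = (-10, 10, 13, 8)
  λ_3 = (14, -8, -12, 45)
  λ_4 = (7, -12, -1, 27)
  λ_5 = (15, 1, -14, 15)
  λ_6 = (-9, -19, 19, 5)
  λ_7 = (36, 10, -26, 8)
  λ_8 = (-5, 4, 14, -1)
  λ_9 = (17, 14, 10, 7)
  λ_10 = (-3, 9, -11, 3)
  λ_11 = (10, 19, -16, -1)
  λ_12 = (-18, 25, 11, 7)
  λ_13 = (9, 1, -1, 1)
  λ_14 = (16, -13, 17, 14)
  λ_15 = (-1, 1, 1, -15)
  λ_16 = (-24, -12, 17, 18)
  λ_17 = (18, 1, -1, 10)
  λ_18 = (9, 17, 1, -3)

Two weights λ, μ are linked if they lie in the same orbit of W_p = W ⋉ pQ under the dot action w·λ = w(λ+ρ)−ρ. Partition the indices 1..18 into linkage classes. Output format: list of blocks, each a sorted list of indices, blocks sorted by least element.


Root system A_4: the 4×4 matrix C matches after relabeling.

λ_j+ρ reflected into Ā_23 (⟨·,θ^∨⟩≤23); 4-tuples as given:

    [1] (4, 5, 11, 0)
    [2] (2, 9, 3, 2)
    [3] (4, 5, 11, 0)
    [4] (2, 0, 6, 12)
    [5] (3, 11, 2, 5)
    [6] (2, 0, 6, 12)
    [7] (2, 0, 9, 9)
    [8] (4, 5, 11, 0)
    [9] (2, 0, 6, 12)
    [10] (10, 2, 0, 2)
    [11] (4, 5, 11, 0)
    [12] (2, 0, 6, 12)
    [13] (10, 2, 0, 2)
    [14] (2, 0, 6, 12)
    [15] (10, 2, 0, 2)
    [16] (4, 5, 11, 0)
    [17] (10, 2, 0, 2)
    [18] (3, 11, 2, 5)

Partition of {1..18} into 6 W_23-dot-orbits:

[[1, 3, 8, 11, 16], [2], [4, 6, 9, 12, 14], [5, 18], [7], [10, 13, 15, 17]]


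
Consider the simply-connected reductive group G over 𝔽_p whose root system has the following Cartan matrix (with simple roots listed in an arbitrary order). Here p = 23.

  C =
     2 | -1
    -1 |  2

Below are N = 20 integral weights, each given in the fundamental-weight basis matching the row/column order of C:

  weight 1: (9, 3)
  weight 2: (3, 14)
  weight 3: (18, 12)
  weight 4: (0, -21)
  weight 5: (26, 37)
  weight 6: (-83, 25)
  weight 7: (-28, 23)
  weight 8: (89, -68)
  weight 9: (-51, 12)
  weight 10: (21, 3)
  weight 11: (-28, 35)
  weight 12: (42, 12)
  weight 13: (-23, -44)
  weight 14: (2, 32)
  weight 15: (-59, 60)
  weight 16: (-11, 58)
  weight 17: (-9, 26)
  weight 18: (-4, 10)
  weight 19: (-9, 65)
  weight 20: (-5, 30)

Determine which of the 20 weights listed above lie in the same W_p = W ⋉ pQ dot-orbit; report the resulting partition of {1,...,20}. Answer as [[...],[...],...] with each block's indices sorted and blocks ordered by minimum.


A_2 Cartan matrix, 2 simple roots permuted; ρ=(1,1).

λ_j+ρ reflected into Ā_23 (⟨·,θ^∨⟩≤23); 2-tuples as given:

  λ_1+ρ ↦ (10, 4) · λ_2+ρ ↦ (4, 15) · λ_3+ρ ↦ (10, 4) · λ_4+ρ ↦ (19, 1) · λ_5+ρ ↦ (4, 15) · λ_6+ρ ↦ (10, 10) · λ_7+ρ ↦ (19, 1) · λ_8+ρ ↦ (21, 2) · λ_9+ρ ↦ (10, 4) · λ_10+ρ ↦ (19, 1) · λ_11+ρ ↦ (10, 4) · λ_12+ρ ↦ (10, 10) · λ_13+ρ ↦ (19, 1) · λ_14+ρ ↦ (10, 10) · λ_15+ρ ↦ (3, 8) · λ_16+ρ ↦ (10, 10) · λ_17+ρ ↦ (4, 15) · λ_18+ρ ↦ (3, 8) · λ_19+ρ ↦ (3, 8) · λ_20+ρ ↦ (4, 15)

These 20 weights hit 6 W_23-dot-orbits; sizes (4, 4, 4, 4, 1, 3):

[[1, 3, 9, 11], [2, 5, 17, 20], [4, 7, 10, 13], [6, 12, 14, 16], [8], [15, 18, 19]]


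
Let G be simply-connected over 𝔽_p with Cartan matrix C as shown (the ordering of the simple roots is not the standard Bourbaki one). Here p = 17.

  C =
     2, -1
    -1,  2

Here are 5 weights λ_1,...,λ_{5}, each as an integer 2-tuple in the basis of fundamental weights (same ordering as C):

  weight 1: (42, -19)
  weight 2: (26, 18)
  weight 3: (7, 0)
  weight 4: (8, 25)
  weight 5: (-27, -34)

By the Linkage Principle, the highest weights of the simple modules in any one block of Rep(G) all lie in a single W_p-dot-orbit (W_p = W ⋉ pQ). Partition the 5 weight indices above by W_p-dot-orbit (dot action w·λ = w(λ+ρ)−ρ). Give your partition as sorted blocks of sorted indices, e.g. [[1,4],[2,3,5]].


A_2 Cartan matrix, 2 simple roots permuted; ρ=(1,1).

λ_j+ρ reflected into Ā_17 (⟨·,θ^∨⟩≤17); 2-tuples as given:

  λ_1 → (8, 1) · λ_2 → (10, 2) · λ_3 → (8, 1) · λ_4 → (8, 1) · λ_5 → (8, 1)

The 5 indices split into 2 linkage classes (same alcove rep ⇔ same W_17-dot-orbit):

[[1, 3, 4, 5], [2]]


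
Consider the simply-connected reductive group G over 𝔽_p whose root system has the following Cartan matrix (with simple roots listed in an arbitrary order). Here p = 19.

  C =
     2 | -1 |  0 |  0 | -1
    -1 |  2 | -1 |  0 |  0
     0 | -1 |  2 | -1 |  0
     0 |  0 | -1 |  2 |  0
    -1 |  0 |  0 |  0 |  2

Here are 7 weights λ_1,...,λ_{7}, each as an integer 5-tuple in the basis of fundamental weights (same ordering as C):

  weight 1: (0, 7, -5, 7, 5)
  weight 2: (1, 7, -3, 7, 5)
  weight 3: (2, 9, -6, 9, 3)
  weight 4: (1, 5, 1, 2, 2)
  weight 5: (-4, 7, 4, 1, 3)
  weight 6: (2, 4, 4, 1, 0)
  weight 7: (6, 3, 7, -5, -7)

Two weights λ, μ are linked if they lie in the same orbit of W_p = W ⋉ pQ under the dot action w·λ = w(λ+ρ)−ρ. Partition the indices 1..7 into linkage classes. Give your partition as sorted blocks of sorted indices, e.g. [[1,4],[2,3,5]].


Root system A_5: the 5×5 matrix C matches after relabeling.

W_19-reps of the 7 weights in Ā_19 (same 5-coord order as C):

  1: (1, 4, 4, 4, 6) · 2: (2, 6, 2, 3, 3) · 3: (3, 5, 5, 2, 1) · 4: (2, 6, 2, 3, 3) · 5: (3, 5, 5, 2, 1) · 6: (3, 5, 5, 2, 1) · 7: (1, 4, 4, 4, 6)

3 distinct reps among the 7 weights ⇒ 3 W_19-linkage classes:

[[1, 7], [2, 4], [3, 5, 6]]


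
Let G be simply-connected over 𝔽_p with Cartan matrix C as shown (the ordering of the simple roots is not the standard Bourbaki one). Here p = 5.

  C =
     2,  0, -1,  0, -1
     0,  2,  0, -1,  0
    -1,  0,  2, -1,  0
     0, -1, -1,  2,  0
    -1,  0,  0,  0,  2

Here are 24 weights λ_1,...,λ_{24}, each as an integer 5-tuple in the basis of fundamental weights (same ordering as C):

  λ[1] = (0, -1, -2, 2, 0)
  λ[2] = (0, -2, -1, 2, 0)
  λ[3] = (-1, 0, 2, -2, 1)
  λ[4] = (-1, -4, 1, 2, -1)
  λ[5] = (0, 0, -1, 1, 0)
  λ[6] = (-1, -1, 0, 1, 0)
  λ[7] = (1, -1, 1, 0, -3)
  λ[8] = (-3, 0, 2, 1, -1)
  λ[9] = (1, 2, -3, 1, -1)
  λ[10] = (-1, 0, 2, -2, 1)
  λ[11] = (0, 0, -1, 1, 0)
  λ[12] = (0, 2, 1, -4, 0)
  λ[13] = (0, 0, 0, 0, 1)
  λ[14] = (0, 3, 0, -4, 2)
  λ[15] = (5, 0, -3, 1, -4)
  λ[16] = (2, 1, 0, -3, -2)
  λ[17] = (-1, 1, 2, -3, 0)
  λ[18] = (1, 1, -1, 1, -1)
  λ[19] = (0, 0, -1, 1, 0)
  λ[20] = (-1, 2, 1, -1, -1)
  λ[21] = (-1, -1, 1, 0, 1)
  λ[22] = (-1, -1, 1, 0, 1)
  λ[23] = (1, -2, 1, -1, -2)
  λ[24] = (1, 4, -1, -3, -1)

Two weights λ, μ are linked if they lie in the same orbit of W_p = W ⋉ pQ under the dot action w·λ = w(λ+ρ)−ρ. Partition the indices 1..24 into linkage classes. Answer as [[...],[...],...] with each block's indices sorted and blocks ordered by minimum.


A_5 Cartan matrix, 5 simple roots permuted; ρ=(1,1,1,1,1).

Alcove-folded reps (p=5, 24 weights, presented ϖ-order):

    [1] (0, 0, 1, 2, 1)
    [2] (1, 1, 0, 2, 1)
    [3] (0, 0, 2, 1, 2)
    [4] (0, 3, 2, 0, 0)
    [5] (1, 1, 0, 2, 1)
    [6] (0, 0, 1, 2, 1)
    [7] (0, 0, 2, 1, 2)
    [8] (0, 0, 1, 2, 1)
    [9] (0, 3, 2, 0, 0)
    [10] (0, 0, 2, 1, 2)
    [11] (1, 1, 0, 2, 1)
    [12] (0, 0, 1, 2, 1)
    [13] (1, 0, 1, 1, 1)
    [14] (1, 0, 1, 1, 1)
    [15] (1, 0, 1, 1, 1)
    [16] (1, 0, 1, 1, 1)
    [17] (0, 0, 1, 2, 1)
    [18] (1, 1, 0, 2, 1)
    [19] (1, 1, 0, 2, 1)
    [20] (0, 3, 2, 0, 0)
    [21] (0, 0, 2, 1, 2)
    [22] (0, 0, 2, 1, 2)
    [23] (1, 0, 1, 1, 1)
    [24] (0, 3, 2, 0, 0)

Partition of {1..24} into 5 W_5-dot-orbits:

[[1, 6, 8, 12, 17], [2, 5, 11, 18, 19], [3, 7, 10, 21, 22], [4, 9, 20, 24], [13, 14, 15, 16, 23]]


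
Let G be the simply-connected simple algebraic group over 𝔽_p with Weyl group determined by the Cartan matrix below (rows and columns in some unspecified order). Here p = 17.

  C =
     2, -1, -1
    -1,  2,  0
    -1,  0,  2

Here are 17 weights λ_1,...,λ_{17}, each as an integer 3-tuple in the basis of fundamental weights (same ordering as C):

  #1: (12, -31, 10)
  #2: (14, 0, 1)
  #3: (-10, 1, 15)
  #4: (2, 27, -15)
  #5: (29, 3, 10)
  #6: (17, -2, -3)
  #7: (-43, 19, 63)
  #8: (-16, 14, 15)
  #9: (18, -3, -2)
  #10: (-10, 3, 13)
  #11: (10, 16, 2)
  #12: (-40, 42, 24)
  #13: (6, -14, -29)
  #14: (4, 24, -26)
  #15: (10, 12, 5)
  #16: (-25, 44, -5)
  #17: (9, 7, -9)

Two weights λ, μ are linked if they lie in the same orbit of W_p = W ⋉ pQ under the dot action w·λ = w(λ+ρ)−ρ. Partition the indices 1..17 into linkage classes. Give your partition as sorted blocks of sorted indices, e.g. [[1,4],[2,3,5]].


Root system A_3: the 3×3 matrix C matches after relabeling.

Each λ_j+ρ reduced to Ā_17; 3-tuples below use C's row order:

  1: (4, 0, 7);  2: (15, 0, 1);  3: (2, 7, 7);  4: (0, 3, 11);  5: (4, 0, 7);  6: (15, 0, 1);  7: (4, 5, 5);  8: (15, 0, 1);  9: (15, 0, 1);  10: (4, 5, 5);  11: (0, 3, 11);  12: (4, 5, 5);  13: (4, 0, 7);  14: (4, 5, 5);  15: (4, 0, 7);  16: (4, 0, 7);  17: (2, 7, 7)

These 17 weights hit 5 W_17-dot-orbits; sizes (5, 4, 2, 2, 4):

[[1, 5, 13, 15, 16], [2, 6, 8, 9], [3, 17], [4, 11], [7, 10, 12, 14]]


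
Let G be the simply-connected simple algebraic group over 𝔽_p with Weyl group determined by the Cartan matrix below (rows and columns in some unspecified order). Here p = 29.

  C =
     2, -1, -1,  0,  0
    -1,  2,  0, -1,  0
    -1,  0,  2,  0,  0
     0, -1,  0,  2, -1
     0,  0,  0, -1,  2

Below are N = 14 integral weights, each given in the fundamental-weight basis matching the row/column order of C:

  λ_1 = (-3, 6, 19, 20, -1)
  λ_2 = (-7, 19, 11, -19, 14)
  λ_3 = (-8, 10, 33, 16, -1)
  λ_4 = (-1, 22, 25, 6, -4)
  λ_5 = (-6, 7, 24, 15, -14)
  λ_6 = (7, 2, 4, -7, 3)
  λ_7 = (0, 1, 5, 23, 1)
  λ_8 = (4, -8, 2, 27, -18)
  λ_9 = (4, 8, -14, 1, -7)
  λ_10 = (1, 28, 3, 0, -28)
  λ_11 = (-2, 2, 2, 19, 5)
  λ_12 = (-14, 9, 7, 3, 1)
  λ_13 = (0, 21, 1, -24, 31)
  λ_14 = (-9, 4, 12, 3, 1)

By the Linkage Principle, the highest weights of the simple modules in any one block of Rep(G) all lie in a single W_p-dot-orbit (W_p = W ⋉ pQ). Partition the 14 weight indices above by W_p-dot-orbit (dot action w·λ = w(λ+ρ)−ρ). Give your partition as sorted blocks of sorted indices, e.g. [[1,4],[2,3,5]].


A_5 Cartan matrix, 5 simple roots permuted; ρ=(1,1,1,1,1).

Folding the 14 weights λ_j+ρ into Ā_29 (reps in the given 5-coord order):

  λ_1 → (2, 5, 1, 4, 17)
  λ_2 → (2, 4, 6, 11, 3)
  λ_3 → (2, 5, 1, 4, 17)
  λ_4 → (1, 2, 0, 20, 4)
  λ_5 → (5, 3, 5, 1, 2)
  λ_6 → (5, 3, 5, 1, 2)
  λ_7 → (1, 2, 0, 20, 4)
  λ_8 → (2, 5, 1, 4, 17)
  λ_9 → (5, 3, 5, 1, 2)
  λ_10 → (1, 2, 0, 20, 4)
  λ_11 → (1, 2, 0, 20, 4)
  λ_12 → (5, 3, 5, 1, 2)
  λ_13 → (1, 2, 0, 20, 4)
  λ_14 → (5, 3, 5, 1, 2)

Linkage partition of the 14 weights (4 classes, p=29):

[[1, 3, 8], [2], [4, 7, 10, 11, 13], [5, 6, 9, 12, 14]]


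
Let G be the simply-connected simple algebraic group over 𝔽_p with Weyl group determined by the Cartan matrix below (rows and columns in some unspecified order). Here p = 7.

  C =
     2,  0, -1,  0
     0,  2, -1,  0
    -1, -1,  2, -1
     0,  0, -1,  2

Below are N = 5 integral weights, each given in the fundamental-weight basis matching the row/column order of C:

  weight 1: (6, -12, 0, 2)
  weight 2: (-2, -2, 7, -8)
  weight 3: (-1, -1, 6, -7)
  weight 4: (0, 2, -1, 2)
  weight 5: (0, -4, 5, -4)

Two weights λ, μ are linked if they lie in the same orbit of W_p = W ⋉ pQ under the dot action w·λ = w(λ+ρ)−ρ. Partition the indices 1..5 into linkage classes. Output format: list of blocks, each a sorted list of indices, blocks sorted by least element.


Cartan matrix: type D_4 (|W|=192); un-permuting the 4 rows.

W_7-reps of the 5 weights in Ā_7 (same 4-coord order as C):

  [1] (1, 3, 0, 3) · [2] (0, 0, 0, 6) · [3] (0, 0, 0, 6) · [4] (1, 3, 0, 3) · [5] (1, 3, 0, 3)

Partition of {1..5} into 2 W_7-dot-orbits:

[[1, 4, 5], [2, 3]]


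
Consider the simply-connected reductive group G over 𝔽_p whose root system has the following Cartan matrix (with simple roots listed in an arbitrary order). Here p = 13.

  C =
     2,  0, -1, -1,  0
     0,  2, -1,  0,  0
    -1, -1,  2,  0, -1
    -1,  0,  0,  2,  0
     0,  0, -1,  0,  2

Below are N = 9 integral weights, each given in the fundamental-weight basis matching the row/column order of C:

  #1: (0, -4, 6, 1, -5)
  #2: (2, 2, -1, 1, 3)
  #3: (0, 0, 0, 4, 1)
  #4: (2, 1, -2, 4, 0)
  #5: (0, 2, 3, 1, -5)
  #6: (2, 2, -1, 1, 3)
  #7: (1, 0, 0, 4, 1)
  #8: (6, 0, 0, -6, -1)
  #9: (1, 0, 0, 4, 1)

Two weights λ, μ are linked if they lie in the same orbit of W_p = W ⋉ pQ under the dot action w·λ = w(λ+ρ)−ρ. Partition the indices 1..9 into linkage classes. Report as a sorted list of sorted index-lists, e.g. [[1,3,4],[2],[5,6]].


Cartan matrix: type D_5 (|W|=1920); un-permuting the 5 rows.

Folding the 9 weights λ_j+ρ into Ā_13 (reps in the given 5-coord order):

  [1] (1, 3, 0, 2, 4)
  [2] (1, 3, 0, 2, 4)
  [3] (1, 1, 1, 5, 2)
  [4] (2, 1, 1, 5, 0)
  [5] (1, 3, 0, 2, 4)
  [6] (1, 3, 0, 2, 4)
  [7] (1, 1, 1, 5, 2)
  [8] (2, 1, 1, 5, 0)
  [9] (1, 1, 1, 5, 2)

Partition of {1..9} into 3 W_13-dot-orbits:

[[1, 2, 5, 6], [3, 7, 9], [4, 8]]


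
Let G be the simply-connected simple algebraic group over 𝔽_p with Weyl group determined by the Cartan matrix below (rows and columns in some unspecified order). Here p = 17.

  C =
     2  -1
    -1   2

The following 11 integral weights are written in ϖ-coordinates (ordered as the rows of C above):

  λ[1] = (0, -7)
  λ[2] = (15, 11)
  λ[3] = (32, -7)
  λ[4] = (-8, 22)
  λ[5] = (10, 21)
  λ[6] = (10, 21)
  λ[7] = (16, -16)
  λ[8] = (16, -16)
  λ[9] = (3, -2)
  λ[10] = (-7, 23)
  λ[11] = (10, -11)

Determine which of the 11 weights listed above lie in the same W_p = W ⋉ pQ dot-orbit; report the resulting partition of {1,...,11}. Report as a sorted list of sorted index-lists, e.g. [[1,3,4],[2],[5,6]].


C ↔ A_2 under row/col permutation; |W(A_2)| = 6.

Each λ_j+ρ reduced to Ā_17; 2-tuples below use C's row order:

  1: (5, 1);  2: (5, 1);  3: (1, 10);  4: (1, 10);  5: (5, 1);  6: (5, 1);  7: (2, 15);  8: (2, 15);  9: (3, 1);  10: (1, 10);  11: (1, 10)

Grouping the 11 weights by Ā_17-representative: 4 linkage classes.

[[1, 2, 5, 6], [3, 4, 10, 11], [7, 8], [9]]


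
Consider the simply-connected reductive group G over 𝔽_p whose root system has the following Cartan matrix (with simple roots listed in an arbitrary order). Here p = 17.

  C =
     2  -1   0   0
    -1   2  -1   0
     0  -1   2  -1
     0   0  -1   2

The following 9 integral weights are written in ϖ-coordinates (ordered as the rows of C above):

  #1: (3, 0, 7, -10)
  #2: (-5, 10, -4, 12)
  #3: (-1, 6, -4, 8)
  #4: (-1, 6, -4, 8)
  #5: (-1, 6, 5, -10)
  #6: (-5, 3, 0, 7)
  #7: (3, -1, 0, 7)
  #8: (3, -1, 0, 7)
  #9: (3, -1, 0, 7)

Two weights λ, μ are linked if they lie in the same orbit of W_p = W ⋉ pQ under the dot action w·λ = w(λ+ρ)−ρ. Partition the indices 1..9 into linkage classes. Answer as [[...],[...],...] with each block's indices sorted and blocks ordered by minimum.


A_4 Cartan matrix, 4 simple roots permuted; ρ=(1,1,1,1).

λ_j+ρ reflected into Ā_17 (⟨·,θ^∨⟩≤17); 4-tuples as given:

  λ_1+ρ ↦ (4, 0, 1, 8);  λ_2+ρ ↦ (0, 4, 3, 6);  λ_3+ρ ↦ (0, 4, 3, 6);  λ_4+ρ ↦ (0, 4, 3, 6);  λ_5+ρ ↦ (0, 4, 3, 6);  λ_6+ρ ↦ (4, 0, 1, 8);  λ_7+ρ ↦ (4, 0, 1, 8);  λ_8+ρ ↦ (4, 0, 1, 8);  λ_9+ρ ↦ (4, 0, 1, 8)

Partition of {1..9} into 2 W_17-dot-orbits:

[[1, 6, 7, 8, 9], [2, 3, 4, 5]]


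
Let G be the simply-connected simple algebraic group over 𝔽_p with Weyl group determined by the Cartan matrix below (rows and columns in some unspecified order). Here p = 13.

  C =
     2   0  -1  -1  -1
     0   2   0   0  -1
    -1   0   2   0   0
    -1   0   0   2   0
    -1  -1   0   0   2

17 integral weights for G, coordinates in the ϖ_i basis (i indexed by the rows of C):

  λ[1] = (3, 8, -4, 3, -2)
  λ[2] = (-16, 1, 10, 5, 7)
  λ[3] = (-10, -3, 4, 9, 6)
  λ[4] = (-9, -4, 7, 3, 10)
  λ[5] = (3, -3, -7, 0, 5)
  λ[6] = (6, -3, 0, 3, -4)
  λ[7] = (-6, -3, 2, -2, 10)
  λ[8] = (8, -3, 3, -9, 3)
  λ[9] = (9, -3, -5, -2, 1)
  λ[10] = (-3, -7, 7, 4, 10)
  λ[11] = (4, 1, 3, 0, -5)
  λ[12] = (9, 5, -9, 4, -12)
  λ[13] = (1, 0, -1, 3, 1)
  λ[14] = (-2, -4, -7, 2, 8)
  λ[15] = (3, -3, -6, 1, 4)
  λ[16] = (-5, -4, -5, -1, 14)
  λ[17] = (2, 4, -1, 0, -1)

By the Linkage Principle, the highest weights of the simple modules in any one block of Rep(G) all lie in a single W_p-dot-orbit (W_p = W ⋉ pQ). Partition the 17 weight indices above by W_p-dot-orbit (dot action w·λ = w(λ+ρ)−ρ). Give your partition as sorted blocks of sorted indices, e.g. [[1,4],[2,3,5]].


Type D_5, rank 5, |W|=1920; reorder rows/cols to standard.

Ā_13 reps of the 17 weights (D_5, coords as presented):

    λ_1+ρ ↦ (3, 5, 0, 1, 0)
    λ_2+ρ ↦ (1, 2, 1, 4, 1)
    λ_3+ρ ↦ (1, 2, 4, 1, 2)
    λ_4+ρ ↦ (2, 1, 0, 4, 2)
    λ_5+ρ ↦ (1, 2, 4, 1, 2)
    λ_6+ρ ↦ (1, 2, 1, 4, 1)
    λ_7+ρ ↦ (2, 2, 1, 3, 1)
    λ_8+ρ ↦ (2, 1, 0, 4, 2)
    λ_9+ρ ↦ (1, 2, 4, 1, 2)
    λ_10+ρ ↦ (1, 2, 1, 4, 1)
    λ_11+ρ ↦ (1, 2, 4, 1, 2)
    λ_12+ρ ↦ (1, 2, 1, 4, 1)
    λ_13+ρ ↦ (2, 1, 0, 4, 2)
    λ_14+ρ ↦ (1, 2, 1, 4, 1)
    λ_15+ρ ↦ (1, 2, 4, 1, 2)
    λ_16+ρ ↦ (2, 1, 0, 4, 2)
    λ_17+ρ ↦ (3, 5, 0, 1, 0)

Linkage partition of the 17 weights (5 classes, p=13):

[[1, 17], [2, 6, 10, 12, 14], [3, 5, 9, 11, 15], [4, 8, 13, 16], [7]]


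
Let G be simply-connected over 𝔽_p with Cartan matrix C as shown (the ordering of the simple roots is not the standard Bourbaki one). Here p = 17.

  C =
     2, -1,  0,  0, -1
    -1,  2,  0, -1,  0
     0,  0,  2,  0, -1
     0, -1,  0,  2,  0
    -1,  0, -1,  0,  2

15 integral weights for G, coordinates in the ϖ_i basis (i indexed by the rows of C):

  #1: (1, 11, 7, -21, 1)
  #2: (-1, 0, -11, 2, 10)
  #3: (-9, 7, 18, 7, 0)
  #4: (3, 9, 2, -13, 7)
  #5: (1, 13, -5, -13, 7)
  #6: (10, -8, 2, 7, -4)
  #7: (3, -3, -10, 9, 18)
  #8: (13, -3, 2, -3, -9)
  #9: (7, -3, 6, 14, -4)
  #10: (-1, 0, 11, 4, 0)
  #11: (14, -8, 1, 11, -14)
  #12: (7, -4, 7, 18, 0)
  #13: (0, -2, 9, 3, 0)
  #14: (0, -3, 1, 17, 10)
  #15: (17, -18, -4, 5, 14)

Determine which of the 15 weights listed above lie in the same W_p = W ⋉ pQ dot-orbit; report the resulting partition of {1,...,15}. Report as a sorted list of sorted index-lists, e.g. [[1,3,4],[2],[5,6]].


Cartan matrix: type A_5 (|W|=720); un-permuting the 5 rows.

λ_j+ρ reflected into Ā_17 (⟨·,θ^∨⟩≤17); 5-tuples as given:

    [1] (2, 2, 3, 5, 1)
    [2] (0, 1, 10, 3, 1)
    [3] (2, 1, 1, 0, 5)
    [4] (2, 2, 5, 2, 3)
    [5] (2, 2, 3, 5, 1)
    [6] (1, 7, 0, 1, 3)
    [7] (2, 2, 5, 2, 3)
    [8] (2, 2, 5, 2, 3)
    [9] (2, 2, 3, 5, 1)
    [10] (0, 1, 10, 3, 1)
    [11] (2, 2, 5, 2, 3)
    [12] (2, 1, 1, 0, 5)
    [13] (0, 1, 10, 3, 1)
    [14] (0, 1, 10, 3, 1)
    [15] (0, 1, 10, 3, 1)

Partition of {1..15} into 5 W_17-dot-orbits:

[[1, 5, 9], [2, 10, 13, 14, 15], [3, 12], [4, 7, 8, 11], [6]]


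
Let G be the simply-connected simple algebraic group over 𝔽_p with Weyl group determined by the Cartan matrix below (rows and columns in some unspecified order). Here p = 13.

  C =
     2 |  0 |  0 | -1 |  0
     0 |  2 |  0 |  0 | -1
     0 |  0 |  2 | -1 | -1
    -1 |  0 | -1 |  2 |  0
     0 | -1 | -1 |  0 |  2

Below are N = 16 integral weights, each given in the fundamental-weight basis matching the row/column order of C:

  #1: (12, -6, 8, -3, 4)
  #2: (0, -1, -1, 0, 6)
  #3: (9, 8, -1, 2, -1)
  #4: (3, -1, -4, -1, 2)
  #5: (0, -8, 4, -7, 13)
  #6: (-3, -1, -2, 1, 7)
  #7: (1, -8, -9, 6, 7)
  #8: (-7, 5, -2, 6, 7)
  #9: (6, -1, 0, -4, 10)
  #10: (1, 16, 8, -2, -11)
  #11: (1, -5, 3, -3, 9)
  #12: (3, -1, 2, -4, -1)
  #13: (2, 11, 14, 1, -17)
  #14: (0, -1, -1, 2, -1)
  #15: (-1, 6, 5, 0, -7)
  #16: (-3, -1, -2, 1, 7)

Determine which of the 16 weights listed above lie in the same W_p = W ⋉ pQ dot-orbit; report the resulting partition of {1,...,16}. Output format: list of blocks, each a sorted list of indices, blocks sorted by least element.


A_5 Cartan matrix, 5 simple roots permuted; ρ=(1,1,1,1,1).

Folding the 16 weights λ_j+ρ into Ā_13 (reps in the given 5-coord order):

  λ_1+ρ ↦ (1, 0, 0, 1, 7) · λ_2+ρ ↦ (1, 0, 0, 1, 7) · λ_3+ρ ↦ (1, 0, 0, 3, 0) · λ_4+ρ ↦ (1, 0, 0, 3, 0) · λ_5+ρ ↦ (0, 1, 0, 1, 6) · λ_6+ρ ↦ (1, 0, 0, 1, 7) · λ_7+ρ ↦ (1, 0, 0, 1, 7) · λ_8+ρ ↦ (0, 1, 0, 1, 6) · λ_9+ρ ↦ (1, 3, 2, 1, 6) · λ_10+ρ ↦ (1, 3, 2, 1, 6) · λ_11+ρ ↦ (1, 3, 2, 1, 6) · λ_12+ρ ↦ (1, 0, 0, 3, 0) · λ_13+ρ ↦ (1, 3, 2, 1, 6) · λ_14+ρ ↦ (1, 0, 0, 3, 0) · λ_15+ρ ↦ (0, 1, 0, 1, 6) · λ_16+ρ ↦ (1, 0, 0, 1, 7)

These 16 weights hit 4 W_13-dot-orbits; sizes (5, 4, 3, 4):

[[1, 2, 6, 7, 16], [3, 4, 12, 14], [5, 8, 15], [9, 10, 11, 13]]


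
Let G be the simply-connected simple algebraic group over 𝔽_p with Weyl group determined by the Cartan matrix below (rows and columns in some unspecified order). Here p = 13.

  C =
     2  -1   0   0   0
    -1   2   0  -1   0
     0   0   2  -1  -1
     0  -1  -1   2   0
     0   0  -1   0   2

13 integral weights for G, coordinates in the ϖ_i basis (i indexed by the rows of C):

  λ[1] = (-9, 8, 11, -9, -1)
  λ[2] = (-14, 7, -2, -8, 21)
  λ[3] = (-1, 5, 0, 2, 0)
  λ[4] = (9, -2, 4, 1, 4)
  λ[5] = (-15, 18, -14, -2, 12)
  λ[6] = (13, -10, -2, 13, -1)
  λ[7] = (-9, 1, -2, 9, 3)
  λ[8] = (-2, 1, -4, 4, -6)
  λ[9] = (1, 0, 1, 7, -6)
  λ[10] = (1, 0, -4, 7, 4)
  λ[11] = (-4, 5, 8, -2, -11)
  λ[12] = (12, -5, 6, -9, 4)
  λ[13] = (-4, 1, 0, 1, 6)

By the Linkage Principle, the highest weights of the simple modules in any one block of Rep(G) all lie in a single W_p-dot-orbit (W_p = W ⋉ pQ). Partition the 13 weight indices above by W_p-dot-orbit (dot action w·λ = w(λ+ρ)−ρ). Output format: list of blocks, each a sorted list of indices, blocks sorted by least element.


Root system A_5: the 5×5 matrix C matches after relabeling.

Alcove-folded reps (p=13, 13 weights, presented ϖ-order):

  λ_1+ρ ↦ (1, 7, 4, 1, 0)
  λ_2+ρ ↦ (1, 7, 4, 1, 0)
  λ_3+ρ ↦ (0, 6, 1, 3, 1)
  λ_4+ρ ↦ (1, 1, 2, 1, 3)
  λ_5+ρ ↦ (1, 7, 4, 1, 0)
  λ_6+ρ ↦ (1, 7, 4, 1, 0)
  λ_7+ρ ↦ (0, 6, 1, 3, 1)
  λ_8+ρ ↦ (1, 1, 2, 1, 3)
  λ_9+ρ ↦ (2, 1, 3, 5, 2)
  λ_10+ρ ↦ (2, 1, 3, 5, 2)
  λ_11+ρ ↦ (2, 1, 1, 1, 7)
  λ_12+ρ ↦ (1, 7, 4, 1, 0)
  λ_13+ρ ↦ (2, 1, 1, 1, 7)

Linkage partition of the 13 weights (5 classes, p=13):

[[1, 2, 5, 6, 12], [3, 7], [4, 8], [9, 10], [11, 13]]


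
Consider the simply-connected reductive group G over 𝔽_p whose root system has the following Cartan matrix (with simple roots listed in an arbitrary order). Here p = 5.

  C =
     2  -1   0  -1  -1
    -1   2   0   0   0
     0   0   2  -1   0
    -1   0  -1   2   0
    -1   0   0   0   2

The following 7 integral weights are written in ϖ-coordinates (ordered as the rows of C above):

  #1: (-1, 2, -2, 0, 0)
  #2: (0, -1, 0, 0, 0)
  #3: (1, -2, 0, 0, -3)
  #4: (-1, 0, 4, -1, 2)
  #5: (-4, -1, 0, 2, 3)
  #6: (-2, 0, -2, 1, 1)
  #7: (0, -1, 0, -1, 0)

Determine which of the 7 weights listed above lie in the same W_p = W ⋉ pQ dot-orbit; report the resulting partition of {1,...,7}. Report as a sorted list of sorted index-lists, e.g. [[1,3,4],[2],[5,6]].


Type D_5, rank 5, |W|=1920; reorder rows/cols to standard.

W_5-reps of the 7 weights in Ā_5 (same 5-coord order as C):

  λ_1 → (0, 3, 1, 0, 1) · λ_2 → (1, 0, 1, 0, 1) · λ_3 → (1, 0, 1, 0, 1) · λ_4 → (0, 3, 1, 0, 1) · λ_5 → (0, 3, 1, 0, 1) · λ_6 → (1, 0, 1, 0, 1) · λ_7 → (1, 0, 1, 0, 1)

2 distinct reps among the 7 weights ⇒ 2 W_5-linkage classes:

[[1, 4, 5], [2, 3, 6, 7]]


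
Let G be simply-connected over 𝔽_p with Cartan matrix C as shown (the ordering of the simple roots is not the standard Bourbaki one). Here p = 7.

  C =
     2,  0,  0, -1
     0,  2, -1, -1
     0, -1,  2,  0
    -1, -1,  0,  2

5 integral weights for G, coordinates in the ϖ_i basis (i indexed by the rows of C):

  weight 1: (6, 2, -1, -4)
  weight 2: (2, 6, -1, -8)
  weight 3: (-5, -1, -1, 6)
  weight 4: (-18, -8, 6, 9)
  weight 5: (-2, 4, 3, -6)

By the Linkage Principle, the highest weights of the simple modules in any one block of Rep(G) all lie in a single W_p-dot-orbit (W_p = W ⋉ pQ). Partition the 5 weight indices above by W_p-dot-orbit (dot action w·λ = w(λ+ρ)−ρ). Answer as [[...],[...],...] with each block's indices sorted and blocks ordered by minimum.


A_4 Cartan matrix, 4 simple roots permuted; ρ=(1,1,1,1).

Alcove-folded reps (p=7, 5 weights, presented ϖ-order):

  λ_1+ρ ↦ (4, 0, 0, 3) · λ_2+ρ ↦ (4, 0, 0, 3) · λ_3+ρ ↦ (4, 0, 0, 3) · λ_4+ρ ↦ (4, 0, 0, 3) · λ_5+ρ ↦ (3, 1, 1, 0)

Grouping the 5 weights by Ā_7-representative: 2 linkage classes.

[[1, 2, 3, 4], [5]]


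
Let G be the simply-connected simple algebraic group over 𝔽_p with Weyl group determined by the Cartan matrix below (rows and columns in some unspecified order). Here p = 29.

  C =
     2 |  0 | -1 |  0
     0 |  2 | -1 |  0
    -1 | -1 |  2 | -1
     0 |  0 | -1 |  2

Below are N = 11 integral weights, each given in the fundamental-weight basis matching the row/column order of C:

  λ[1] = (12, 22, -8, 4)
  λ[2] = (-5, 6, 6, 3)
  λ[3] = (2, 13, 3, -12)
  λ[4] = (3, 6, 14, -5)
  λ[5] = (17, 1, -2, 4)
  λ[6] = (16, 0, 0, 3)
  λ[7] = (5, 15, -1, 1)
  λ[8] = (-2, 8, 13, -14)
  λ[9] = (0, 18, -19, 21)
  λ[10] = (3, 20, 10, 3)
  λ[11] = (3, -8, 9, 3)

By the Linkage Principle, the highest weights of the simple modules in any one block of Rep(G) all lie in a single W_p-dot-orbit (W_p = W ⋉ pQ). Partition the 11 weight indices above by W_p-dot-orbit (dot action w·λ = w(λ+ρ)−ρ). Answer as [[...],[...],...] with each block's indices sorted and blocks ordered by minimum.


Type D_4, rank 4, |W|=192; reorder rows/cols to standard.

Alcove-folded reps (p=29, 11 weights, presented ϖ-order):

    λ_1+ρ ↦ (6, 16, 0, 2)
    λ_2+ρ ↦ (4, 7, 3, 4)
    λ_3+ρ ↦ (4, 7, 3, 4)
    λ_4+ρ ↦ (4, 7, 3, 4)
    λ_5+ρ ↦ (17, 1, 1, 4)
    λ_6+ρ ↦ (17, 1, 1, 4)
    λ_7+ρ ↦ (6, 16, 0, 2)
    λ_8+ρ ↦ (1, 9, 0, 13)
    λ_9+ρ ↦ (17, 1, 1, 4)
    λ_10+ρ ↦ (4, 7, 3, 4)
    λ_11+ρ ↦ (4, 7, 3, 4)

The 11 indices split into 4 linkage classes (same alcove rep ⇔ same W_29-dot-orbit):

[[1, 7], [2, 3, 4, 10, 11], [5, 6, 9], [8]]


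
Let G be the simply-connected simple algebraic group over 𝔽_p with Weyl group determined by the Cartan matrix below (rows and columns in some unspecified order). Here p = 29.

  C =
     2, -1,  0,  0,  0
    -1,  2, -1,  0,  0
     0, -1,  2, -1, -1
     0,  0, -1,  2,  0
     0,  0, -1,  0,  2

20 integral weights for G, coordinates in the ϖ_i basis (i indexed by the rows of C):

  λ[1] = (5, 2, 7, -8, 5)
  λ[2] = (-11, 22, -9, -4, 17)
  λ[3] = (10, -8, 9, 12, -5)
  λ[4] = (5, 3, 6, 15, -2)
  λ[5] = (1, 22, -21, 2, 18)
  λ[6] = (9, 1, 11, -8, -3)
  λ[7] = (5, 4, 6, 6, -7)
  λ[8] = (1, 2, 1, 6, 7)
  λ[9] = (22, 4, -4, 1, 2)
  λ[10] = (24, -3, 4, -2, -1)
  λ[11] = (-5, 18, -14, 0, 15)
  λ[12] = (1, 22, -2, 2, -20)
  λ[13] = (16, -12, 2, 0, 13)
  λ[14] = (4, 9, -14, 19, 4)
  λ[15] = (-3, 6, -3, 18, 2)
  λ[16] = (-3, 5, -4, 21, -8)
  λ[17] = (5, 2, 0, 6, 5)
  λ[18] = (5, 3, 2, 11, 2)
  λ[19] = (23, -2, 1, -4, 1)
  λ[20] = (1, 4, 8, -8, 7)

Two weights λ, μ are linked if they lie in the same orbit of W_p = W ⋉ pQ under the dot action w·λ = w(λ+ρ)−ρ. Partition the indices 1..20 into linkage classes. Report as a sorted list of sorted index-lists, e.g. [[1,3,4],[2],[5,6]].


C ↔ D_5 under row/col permutation; |W(D_5)| = 1920.

Ā_29 reps of the 20 weights (D_5, coords as presented):

  λ_1+ρ ↦ (6, 3, 1, 7, 6) · λ_2+ρ ↦ (6, 3, 1, 7, 6) · λ_3+ρ ↦ (4, 2, 1, 12, 3) · λ_4+ρ ↦ (4, 2, 1, 12, 3) · λ_5+ρ ↦ (2, 2, 2, 17, 1) · λ_6+ρ ↦ (10, 2, 3, 7, 2) · λ_7+ρ ↦ (6, 3, 1, 7, 6) · λ_8+ρ ↦ (2, 3, 2, 7, 8) · λ_9+ρ ↦ (22, 1, 1, 1, 0) · λ_10+ρ ↦ (22, 1, 1, 1, 0) · λ_11+ρ ↦ (4, 2, 1, 12, 3) · λ_12+ρ ↦ (2, 2, 2, 17, 1) · λ_13+ρ ↦ (6, 3, 1, 7, 6) · λ_14+ρ ↦ (2, 3, 2, 7, 8) · λ_15+ρ ↦ (2, 2, 2, 17, 1) · λ_16+ρ ↦ (4, 2, 1, 12, 3) · λ_17+ρ ↦ (6, 3, 1, 7, 6) · λ_18+ρ ↦ (4, 2, 1, 12, 3) · λ_19+ρ ↦ (22, 1, 1, 1, 0) · λ_20+ρ ↦ (2, 3, 2, 7, 8)

These 20 weights hit 6 W_29-dot-orbits; sizes (5, 5, 3, 1, 3, 3):

[[1, 2, 7, 13, 17], [3, 4, 11, 16, 18], [5, 12, 15], [6], [8, 14, 20], [9, 10, 19]]


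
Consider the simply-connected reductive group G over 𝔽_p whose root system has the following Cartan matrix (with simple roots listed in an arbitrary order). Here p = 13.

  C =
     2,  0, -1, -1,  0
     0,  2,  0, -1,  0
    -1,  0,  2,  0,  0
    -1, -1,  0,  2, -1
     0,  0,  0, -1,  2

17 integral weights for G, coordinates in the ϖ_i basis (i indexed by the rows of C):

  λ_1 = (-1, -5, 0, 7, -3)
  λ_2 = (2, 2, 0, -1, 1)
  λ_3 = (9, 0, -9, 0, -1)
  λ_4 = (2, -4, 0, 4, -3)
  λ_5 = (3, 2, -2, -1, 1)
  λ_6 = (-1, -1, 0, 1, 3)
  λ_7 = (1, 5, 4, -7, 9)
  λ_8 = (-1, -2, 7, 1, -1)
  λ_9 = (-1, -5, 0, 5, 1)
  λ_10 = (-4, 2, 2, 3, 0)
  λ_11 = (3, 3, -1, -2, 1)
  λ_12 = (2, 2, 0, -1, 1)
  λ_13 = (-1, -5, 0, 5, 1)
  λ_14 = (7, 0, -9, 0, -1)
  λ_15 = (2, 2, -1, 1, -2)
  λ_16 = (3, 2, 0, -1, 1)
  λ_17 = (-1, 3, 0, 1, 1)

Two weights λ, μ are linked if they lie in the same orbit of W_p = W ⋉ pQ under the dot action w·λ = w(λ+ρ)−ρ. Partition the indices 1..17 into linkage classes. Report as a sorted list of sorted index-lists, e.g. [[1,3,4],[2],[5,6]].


Cartan matrix: type D_5 (|W|=1920); un-permuting the 5 rows.

Each λ_j+ρ reduced to Ā_13; 5-tuples below use C's row order:

  [1] (0, 4, 1, 2, 2);  [2] (3, 3, 1, 0, 2);  [3] (0, 1, 8, 1, 0);  [4] (3, 3, 1, 0, 2);  [5] (3, 3, 1, 0, 2);  [6] (0, 0, 1, 2, 4);  [7] (0, 0, 1, 2, 4);  [8] (0, 1, 8, 1, 0);  [9] (0, 4, 1, 2, 2);  [10] (3, 3, 0, 1, 1);  [11] (3, 3, 0, 1, 1);  [12] (3, 3, 1, 0, 2);  [13] (0, 4, 1, 2, 2);  [14] (0, 1, 8, 1, 0);  [15] (3, 3, 0, 1, 1);  [16] (3, 3, 1, 0, 2);  [17] (0, 4, 1, 2, 2)

These 17 weights hit 5 W_13-dot-orbits; sizes (4, 5, 3, 2, 3):

[[1, 9, 13, 17], [2, 4, 5, 12, 16], [3, 8, 14], [6, 7], [10, 11, 15]]


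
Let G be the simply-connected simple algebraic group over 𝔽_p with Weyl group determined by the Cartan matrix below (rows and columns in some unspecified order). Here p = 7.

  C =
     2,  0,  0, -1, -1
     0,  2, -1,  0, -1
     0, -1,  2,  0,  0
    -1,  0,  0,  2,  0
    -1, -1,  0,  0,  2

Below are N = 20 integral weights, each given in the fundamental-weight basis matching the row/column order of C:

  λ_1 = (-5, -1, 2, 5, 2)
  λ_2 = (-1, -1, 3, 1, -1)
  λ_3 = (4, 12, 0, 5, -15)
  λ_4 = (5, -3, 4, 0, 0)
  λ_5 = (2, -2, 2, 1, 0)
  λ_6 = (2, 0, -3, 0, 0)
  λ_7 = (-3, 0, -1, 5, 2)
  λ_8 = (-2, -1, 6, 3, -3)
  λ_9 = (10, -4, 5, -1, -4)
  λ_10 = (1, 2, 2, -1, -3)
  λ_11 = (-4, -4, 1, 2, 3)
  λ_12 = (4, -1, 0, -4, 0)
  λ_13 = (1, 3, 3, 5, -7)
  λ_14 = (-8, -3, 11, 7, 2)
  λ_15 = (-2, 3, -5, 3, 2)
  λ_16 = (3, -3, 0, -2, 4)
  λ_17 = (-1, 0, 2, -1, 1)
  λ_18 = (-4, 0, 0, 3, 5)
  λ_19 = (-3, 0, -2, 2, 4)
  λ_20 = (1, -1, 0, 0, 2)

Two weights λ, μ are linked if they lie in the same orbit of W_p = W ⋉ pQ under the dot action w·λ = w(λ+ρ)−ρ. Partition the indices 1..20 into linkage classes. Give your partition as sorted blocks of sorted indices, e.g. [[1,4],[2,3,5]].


Root system A_5: the 5×5 matrix C matches after relabeling.

W_7-reps of the 20 weights in Ā_7 (same 5-coord order as C):

    [1] (3, 1, 1, 1, 0)
    [2] (0, 0, 4, 2, 0)
    [3] (0, 1, 3, 0, 2)
    [4] (2, 0, 1, 3, 1)
    [5] (3, 1, 1, 1, 0)
    [6] (3, 1, 1, 1, 0)
    [7] (2, 0, 1, 3, 1)
    [8] (0, 1, 3, 0, 2)
    [9] (1, 0, 1, 0, 2)
    [10] (0, 1, 3, 0, 2)
    [11] (1, 0, 1, 0, 2)
    [12] (2, 0, 1, 3, 1)
    [13] (3, 1, 1, 1, 0)
    [14] (2, 0, 1, 1, 3)
    [15] (1, 0, 1, 0, 2)
    [16] (2, 0, 1, 1, 3)
    [17] (0, 1, 3, 0, 2)
    [18] (2, 0, 1, 1, 3)
    [19] (2, 0, 1, 1, 3)
    [20] (2, 0, 1, 1, 3)

Linkage partition of the 20 weights (6 classes, p=7):

[[1, 5, 6, 13], [2], [3, 8, 10, 17], [4, 7, 12], [9, 11, 15], [14, 16, 18, 19, 20]]


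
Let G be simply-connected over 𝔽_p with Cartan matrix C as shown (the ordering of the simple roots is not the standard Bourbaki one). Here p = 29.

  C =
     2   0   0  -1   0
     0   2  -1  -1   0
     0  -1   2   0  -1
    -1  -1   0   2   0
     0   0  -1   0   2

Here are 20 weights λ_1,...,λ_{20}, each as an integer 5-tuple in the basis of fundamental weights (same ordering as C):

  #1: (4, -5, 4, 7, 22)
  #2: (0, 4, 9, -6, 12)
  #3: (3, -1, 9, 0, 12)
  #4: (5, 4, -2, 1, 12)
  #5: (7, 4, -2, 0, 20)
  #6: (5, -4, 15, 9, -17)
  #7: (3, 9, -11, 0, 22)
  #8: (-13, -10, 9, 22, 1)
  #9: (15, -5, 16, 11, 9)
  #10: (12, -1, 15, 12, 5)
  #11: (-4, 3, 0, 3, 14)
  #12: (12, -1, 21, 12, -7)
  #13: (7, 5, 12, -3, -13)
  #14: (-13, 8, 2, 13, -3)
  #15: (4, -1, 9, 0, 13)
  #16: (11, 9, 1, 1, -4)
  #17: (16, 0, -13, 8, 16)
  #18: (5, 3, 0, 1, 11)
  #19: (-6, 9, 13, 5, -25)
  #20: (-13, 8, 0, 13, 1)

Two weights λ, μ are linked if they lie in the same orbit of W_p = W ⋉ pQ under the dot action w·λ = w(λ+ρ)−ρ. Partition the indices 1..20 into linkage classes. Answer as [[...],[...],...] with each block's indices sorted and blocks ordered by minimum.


Type A_5, rank 5, |W|=720; reorder rows/cols to standard.

Ā_29 reps of the 20 weights (A_5, coords as presented):

  1: (3, 4, 1, 1, 15)
  2: (4, 0, 10, 1, 13)
  3: (4, 0, 10, 1, 13)
  4: (6, 4, 1, 2, 12)
  5: (3, 4, 1, 1, 15)
  6: (6, 0, 3, 7, 13)
  7: (4, 0, 10, 1, 13)
  8: (12, 9, 1, 2, 2)
  9: (6, 4, 1, 2, 12)
  10: (6, 0, 3, 7, 13)
  11: (3, 4, 1, 1, 15)
  12: (6, 0, 3, 7, 13)
  13: (6, 4, 1, 2, 12)
  14: (12, 9, 1, 2, 2)
  15: (4, 0, 10, 1, 13)
  16: (12, 9, 1, 2, 2)
  17: (12, 9, 1, 2, 2)
  18: (6, 4, 1, 2, 12)
  19: (4, 0, 10, 1, 13)
  20: (12, 9, 1, 2, 2)

Grouping the 20 weights by Ā_29-representative: 5 linkage classes.

[[1, 5, 11], [2, 3, 7, 15, 19], [4, 9, 13, 18], [6, 10, 12], [8, 14, 16, 17, 20]]


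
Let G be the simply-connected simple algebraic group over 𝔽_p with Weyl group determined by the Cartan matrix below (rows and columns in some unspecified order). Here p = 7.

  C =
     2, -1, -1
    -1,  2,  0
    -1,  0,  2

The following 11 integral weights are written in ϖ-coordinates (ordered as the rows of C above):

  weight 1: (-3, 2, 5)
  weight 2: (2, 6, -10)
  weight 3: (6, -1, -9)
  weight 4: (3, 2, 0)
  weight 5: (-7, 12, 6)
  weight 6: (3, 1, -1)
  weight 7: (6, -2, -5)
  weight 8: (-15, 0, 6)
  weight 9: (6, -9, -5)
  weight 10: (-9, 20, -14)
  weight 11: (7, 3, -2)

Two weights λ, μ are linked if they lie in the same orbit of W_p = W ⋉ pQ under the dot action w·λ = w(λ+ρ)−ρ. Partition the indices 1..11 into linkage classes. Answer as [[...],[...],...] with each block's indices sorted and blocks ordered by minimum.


Type A_3, rank 3, |W|=24; reorder rows/cols to standard.

Folding the 11 weights λ_j+ρ into Ā_7 (reps in the given 3-coord order):

    [1] (2, 1, 4)
    [2] (4, 2, 0)
    [3] (0, 0, 6)
    [4] (4, 2, 0)
    [5] (0, 0, 6)
    [6] (4, 2, 0)
    [7] (2, 1, 4)
    [8] (0, 0, 6)
    [9] (4, 2, 0)
    [10] (0, 0, 6)
    [11] (2, 1, 4)

The 11 indices split into 3 linkage classes (same alcove rep ⇔ same W_7-dot-orbit):

[[1, 7, 11], [2, 4, 6, 9], [3, 5, 8, 10]]


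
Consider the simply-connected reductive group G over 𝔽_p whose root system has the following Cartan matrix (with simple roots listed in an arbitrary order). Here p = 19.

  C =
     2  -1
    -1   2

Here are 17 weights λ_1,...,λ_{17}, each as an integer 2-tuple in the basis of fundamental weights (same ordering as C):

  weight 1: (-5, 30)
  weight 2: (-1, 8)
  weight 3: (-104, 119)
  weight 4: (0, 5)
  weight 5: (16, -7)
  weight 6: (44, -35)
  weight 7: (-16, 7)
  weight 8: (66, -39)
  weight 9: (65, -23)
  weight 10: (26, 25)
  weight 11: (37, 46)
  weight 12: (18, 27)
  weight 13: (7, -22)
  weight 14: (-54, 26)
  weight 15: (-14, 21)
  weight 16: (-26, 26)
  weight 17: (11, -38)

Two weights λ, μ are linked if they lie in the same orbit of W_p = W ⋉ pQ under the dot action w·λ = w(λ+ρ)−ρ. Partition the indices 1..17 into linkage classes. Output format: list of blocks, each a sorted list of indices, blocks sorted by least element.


Root system A_2: the 2×2 matrix C matches after relabeling.

λ_j+ρ reflected into Ā_19 (⟨·,θ^∨⟩≤19); 2-tuples as given:

  λ_1 → (8, 7)
  λ_2 → (0, 9)
  λ_3 → (11, 6)
  λ_4 → (1, 6)
  λ_5 → (11, 6)
  λ_6 → (8, 7)
  λ_7 → (8, 7)
  λ_8 → (0, 9)
  λ_9 → (10, 6)
  λ_10 → (8, 7)
  λ_11 → (0, 9)
  λ_12 → (0, 9)
  λ_13 → (11, 6)
  λ_14 → (8, 7)
  λ_15 → (10, 6)
  λ_16 → (11, 6)
  λ_17 → (1, 6)

The 17 indices split into 5 linkage classes (same alcove rep ⇔ same W_19-dot-orbit):

[[1, 6, 7, 10, 14], [2, 8, 11, 12], [3, 5, 13, 16], [4, 17], [9, 15]]


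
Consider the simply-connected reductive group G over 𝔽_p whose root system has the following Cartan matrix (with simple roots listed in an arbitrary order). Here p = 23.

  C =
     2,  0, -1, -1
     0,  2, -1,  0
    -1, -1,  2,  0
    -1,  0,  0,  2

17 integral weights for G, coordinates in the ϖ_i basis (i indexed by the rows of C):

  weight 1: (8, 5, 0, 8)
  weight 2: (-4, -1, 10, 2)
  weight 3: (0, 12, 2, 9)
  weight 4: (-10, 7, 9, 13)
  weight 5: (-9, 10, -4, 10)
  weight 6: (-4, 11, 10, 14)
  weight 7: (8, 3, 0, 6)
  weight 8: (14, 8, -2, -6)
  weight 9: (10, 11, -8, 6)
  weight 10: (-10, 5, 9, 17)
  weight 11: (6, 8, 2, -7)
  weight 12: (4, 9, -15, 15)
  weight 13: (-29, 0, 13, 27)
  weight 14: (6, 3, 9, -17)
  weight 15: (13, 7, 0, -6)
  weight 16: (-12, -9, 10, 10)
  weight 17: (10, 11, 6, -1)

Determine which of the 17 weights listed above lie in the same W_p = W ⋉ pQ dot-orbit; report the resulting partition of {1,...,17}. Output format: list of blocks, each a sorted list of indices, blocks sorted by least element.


Dynkin diagram of C (from the 6 off-diagonal −1 entries): A_4.

W_23-reps of the 17 weights in Ā_23 (same 4-coord order as C):

  λ_1 → (9, 4, 1, 7) · λ_2 → (3, 0, 8, 0) · λ_3 → (1, 9, 3, 6) · λ_4 → (9, 8, 1, 5) · λ_5 → (3, 0, 8, 0) · λ_6 → (3, 0, 8, 0) · λ_7 → (9, 4, 1, 7) · λ_8 → (9, 8, 1, 5) · λ_9 → (4, 5, 7, 7) · λ_10 → (9, 4, 1, 7) · λ_11 → (1, 9, 3, 6) · λ_12 → (9, 4, 1, 7) · λ_13 → (9, 8, 1, 5) · λ_14 → (9, 4, 1, 7) · λ_15 → (9, 8, 1, 5) · λ_16 → (3, 0, 8, 0) · λ_17 → (4, 5, 7, 7)

These 17 weights hit 5 W_23-dot-orbits; sizes (5, 4, 2, 4, 2):

[[1, 7, 10, 12, 14], [2, 5, 6, 16], [3, 11], [4, 8, 13, 15], [9, 17]]
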